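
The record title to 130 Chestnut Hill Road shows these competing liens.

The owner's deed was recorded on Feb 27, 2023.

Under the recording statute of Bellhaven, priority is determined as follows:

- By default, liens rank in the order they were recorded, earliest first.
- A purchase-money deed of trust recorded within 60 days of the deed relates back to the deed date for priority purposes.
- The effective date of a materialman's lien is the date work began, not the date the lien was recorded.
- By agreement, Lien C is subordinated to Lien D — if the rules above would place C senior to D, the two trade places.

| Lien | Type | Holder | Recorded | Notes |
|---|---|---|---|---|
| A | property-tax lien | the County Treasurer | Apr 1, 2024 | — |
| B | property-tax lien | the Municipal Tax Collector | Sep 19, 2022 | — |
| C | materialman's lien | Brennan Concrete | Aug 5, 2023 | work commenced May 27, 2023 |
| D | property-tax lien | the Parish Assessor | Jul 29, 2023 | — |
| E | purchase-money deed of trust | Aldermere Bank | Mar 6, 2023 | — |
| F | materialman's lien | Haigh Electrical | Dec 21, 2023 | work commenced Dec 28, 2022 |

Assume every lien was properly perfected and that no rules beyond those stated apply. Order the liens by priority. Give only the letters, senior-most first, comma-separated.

B, F, E, D, C, A

Effective dates: C relates back to May 27, 2023 (work commenced); E was recorded within the 60-day window, so its effective date is the deed date Feb 27, 2023; F's effective date is Dec 28, 2022, when work began.
By effective date: B (Sep 19, 2022), F (Dec 28, 2022), E (Feb 27, 2023), C (May 27, 2023), D (Jul 29, 2023), A (Apr 1, 2024).
C would otherwise be senior to D, so under the subordination agreement C and D exchange positions.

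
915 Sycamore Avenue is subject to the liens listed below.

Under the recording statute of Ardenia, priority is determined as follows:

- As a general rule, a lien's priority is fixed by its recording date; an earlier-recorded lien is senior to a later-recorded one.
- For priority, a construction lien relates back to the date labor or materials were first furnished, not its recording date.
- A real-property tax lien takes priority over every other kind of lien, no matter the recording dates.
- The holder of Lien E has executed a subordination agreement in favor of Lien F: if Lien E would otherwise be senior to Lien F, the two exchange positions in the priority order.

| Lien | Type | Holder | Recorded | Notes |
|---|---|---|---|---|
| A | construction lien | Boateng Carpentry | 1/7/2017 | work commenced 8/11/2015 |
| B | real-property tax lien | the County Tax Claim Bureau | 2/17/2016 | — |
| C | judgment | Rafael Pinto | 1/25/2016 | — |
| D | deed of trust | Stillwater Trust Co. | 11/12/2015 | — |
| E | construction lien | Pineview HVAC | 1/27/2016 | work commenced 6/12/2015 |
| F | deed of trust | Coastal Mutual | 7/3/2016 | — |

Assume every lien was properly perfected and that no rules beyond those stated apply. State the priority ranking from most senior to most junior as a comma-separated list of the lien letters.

Adjusting effective dates: A relates back to 8/11/2015 (work commenced); E's effective date is 6/12/2015, when work began.
B is a real-property tax lien, so it outranks all other liens regardless of date.
Among the remaining liens, by effective date: E (6/12/2015), A (8/11/2015), D (11/12/2015), C (1/25/2016), F (7/3/2016).
The subordination applies — E was senior to F — so E and F swap.

B, F, A, D, C, E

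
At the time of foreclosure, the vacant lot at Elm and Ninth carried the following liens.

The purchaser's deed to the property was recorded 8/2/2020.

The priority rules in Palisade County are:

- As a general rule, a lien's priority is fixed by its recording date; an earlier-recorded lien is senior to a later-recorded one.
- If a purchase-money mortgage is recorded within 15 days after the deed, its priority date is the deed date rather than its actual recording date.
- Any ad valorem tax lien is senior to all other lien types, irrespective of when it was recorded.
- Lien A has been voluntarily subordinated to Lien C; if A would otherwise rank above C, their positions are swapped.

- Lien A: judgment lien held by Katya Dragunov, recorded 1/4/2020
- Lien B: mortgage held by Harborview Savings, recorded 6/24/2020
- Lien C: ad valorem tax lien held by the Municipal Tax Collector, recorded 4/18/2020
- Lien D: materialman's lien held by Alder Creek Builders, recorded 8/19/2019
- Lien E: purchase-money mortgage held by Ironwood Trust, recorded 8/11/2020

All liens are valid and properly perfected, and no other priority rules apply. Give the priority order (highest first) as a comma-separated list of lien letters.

C, D, A, B, E

Effective dates: E relates back to the deed date 8/2/2020.
C is an ad valorem tax lien and takes priority over every other lien.
Remaining liens by effective date: D (8/19/2019), A (1/4/2020), B (6/24/2020), E (8/2/2020).
Since A is not senior to C, the subordination leaves the order unchanged.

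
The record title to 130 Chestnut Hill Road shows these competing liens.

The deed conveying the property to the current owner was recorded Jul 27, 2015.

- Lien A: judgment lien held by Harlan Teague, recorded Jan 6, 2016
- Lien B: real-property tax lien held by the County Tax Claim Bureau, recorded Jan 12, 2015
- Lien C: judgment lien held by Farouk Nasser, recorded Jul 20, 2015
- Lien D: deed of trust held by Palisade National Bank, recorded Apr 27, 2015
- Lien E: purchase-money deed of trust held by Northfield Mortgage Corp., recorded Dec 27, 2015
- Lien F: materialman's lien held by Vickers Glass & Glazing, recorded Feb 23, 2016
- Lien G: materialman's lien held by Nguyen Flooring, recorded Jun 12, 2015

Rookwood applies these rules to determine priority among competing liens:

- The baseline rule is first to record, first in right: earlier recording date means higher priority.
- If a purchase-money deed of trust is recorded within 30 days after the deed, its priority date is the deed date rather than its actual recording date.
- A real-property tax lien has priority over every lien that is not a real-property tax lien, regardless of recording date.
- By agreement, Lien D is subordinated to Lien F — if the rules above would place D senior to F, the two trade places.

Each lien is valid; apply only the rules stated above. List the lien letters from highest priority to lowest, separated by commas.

B, F, G, C, E, A, D

Adjusting effective dates: E was recorded 153 days after the deed, outside the 30-day window, so it keeps its recording date.
B is a real-property tax lien and takes priority over every other lien.
Remaining liens by effective date: D (Apr 27, 2015), G (Jun 12, 2015), C (Jul 20, 2015), E (Dec 27, 2015), A (Jan 6, 2016), F (Feb 23, 2016).
The subordination applies — D was senior to F — so D and F swap.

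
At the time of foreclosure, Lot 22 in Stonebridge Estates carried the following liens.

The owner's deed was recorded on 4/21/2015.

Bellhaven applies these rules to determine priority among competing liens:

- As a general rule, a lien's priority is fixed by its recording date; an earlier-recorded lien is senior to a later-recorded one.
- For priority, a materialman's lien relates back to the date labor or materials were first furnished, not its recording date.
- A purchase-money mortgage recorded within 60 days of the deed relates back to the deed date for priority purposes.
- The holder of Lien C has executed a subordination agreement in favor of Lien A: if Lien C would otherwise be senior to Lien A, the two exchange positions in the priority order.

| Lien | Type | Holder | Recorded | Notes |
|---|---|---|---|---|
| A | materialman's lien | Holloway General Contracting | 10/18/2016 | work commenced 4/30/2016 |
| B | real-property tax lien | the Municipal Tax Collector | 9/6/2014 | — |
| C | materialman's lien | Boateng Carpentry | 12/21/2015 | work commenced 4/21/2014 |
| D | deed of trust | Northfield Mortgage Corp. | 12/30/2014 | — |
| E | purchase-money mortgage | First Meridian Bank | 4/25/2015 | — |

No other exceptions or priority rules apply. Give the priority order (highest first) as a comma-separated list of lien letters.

A, B, D, E, C

Effective dates after the stated exceptions: A is treated as recorded 4/30/2016, the work-commencement date; C is treated as recorded 4/21/2014, the work-commencement date; E's effective date is the deed date, 4/21/2015.
Sorted by effective date: C (4/21/2014), B (9/6/2014), D (12/30/2014), E (4/21/2015), A (4/30/2016).
The subordination applies — C was senior to A — so C and A swap.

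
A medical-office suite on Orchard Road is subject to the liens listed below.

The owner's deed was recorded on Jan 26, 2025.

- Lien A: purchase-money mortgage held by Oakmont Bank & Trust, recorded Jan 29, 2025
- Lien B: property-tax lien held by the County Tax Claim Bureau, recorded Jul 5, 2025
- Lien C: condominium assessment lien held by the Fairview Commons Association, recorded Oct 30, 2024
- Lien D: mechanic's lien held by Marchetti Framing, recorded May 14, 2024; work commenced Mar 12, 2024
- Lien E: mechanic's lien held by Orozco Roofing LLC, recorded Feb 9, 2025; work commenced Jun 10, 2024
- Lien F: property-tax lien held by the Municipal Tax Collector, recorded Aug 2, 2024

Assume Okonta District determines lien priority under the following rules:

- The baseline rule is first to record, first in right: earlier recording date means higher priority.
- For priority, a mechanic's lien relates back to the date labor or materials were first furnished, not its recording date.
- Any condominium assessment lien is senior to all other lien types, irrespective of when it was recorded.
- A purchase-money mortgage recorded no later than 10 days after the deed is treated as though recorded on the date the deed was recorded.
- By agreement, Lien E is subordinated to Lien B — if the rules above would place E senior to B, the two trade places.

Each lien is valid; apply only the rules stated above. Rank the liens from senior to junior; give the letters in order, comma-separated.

Effective dates: A's effective date is the deed date, Jan 26, 2025; D's effective date is Mar 12, 2024, when work began; E is treated as recorded Jun 10, 2024, the work-commencement date.
As a condominium assessment lien, C is senior to every other lien.
The other liens, earliest effective date first: D (Mar 12, 2024), E (Jun 10, 2024), F (Aug 2, 2024), A (Jan 26, 2025), B (Jul 5, 2025).
The subordination applies — E was senior to B — so E and B swap.

C, D, B, F, A, E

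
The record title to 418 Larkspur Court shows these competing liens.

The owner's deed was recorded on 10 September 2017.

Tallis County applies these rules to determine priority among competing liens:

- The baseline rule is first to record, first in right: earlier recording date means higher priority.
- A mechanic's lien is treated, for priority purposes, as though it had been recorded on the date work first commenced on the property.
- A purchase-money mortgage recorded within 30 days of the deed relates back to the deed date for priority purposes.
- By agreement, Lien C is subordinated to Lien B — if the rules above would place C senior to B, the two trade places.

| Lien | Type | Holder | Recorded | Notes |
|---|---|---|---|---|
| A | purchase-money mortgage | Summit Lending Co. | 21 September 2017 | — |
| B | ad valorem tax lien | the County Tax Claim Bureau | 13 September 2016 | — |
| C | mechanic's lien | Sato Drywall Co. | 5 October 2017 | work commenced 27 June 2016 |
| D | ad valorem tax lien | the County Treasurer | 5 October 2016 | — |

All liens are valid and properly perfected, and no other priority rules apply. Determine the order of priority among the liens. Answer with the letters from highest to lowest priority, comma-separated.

First, effective dates: A was recorded within the 30-day window, so its effective date is the deed date 10 September 2017; C relates back to 27 June 2016 (work commenced).
Sorted by effective date: C (27 June 2016), B (13 September 2016), D (5 October 2016), A (10 September 2017).
C is senior to B before the subordination, so the two trade places.

B, C, D, A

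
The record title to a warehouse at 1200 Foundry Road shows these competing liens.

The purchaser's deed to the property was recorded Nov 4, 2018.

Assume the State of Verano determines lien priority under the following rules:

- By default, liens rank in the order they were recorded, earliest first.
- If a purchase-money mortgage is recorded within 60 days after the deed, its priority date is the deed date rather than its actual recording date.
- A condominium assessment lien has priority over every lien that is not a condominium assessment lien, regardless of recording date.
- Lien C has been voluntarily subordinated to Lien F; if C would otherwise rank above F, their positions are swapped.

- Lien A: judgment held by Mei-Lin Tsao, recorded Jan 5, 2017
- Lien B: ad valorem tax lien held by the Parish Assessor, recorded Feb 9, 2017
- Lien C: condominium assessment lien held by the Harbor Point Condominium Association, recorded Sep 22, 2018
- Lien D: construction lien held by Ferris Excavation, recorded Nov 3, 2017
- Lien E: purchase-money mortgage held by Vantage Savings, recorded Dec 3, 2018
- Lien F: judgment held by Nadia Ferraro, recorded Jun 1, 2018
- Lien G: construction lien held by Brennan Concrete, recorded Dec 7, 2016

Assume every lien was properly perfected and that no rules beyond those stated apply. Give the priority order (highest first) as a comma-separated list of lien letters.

F, G, A, B, D, C, E

First, effective dates: E was recorded within the 60-day window, so its effective date is the deed date Nov 4, 2018.
As a condominium assessment lien, C is senior to every other lien.
Remaining liens by effective date: G (Dec 7, 2016), A (Jan 5, 2017), B (Feb 9, 2017), D (Nov 3, 2017), F (Jun 1, 2018), E (Nov 4, 2018).
The subordination applies — C was senior to F — so C and F swap.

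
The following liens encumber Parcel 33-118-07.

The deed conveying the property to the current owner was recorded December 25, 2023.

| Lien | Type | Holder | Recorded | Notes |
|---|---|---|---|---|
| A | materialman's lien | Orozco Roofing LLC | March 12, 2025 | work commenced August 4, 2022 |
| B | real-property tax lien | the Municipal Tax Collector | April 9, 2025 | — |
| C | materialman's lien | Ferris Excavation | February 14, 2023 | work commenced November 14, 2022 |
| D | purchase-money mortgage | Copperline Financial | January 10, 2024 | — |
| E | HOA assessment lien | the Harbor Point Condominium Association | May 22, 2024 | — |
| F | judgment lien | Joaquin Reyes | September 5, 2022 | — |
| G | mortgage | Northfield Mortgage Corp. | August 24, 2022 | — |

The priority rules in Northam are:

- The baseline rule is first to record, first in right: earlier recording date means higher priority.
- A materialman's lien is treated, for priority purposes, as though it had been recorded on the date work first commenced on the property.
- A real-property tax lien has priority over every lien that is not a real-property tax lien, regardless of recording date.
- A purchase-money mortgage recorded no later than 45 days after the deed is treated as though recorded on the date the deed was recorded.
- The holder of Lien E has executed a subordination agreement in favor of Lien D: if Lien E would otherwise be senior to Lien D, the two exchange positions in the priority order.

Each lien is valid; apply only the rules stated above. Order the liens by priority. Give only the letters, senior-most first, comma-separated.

First, effective dates: A relates back to August 4, 2022 (work commenced); C is treated as recorded November 14, 2022, the work-commencement date; D's effective date is the deed date, December 25, 2023.
B, as a real-property tax lien, has superpriority and ranks first.
Ordering the rest by effective date: A (August 4, 2022), G (August 24, 2022), F (September 5, 2022), C (November 14, 2022), D (December 25, 2023), E (May 22, 2024).
E already ranks below D; the subordination has no effect.

B, A, G, F, C, D, E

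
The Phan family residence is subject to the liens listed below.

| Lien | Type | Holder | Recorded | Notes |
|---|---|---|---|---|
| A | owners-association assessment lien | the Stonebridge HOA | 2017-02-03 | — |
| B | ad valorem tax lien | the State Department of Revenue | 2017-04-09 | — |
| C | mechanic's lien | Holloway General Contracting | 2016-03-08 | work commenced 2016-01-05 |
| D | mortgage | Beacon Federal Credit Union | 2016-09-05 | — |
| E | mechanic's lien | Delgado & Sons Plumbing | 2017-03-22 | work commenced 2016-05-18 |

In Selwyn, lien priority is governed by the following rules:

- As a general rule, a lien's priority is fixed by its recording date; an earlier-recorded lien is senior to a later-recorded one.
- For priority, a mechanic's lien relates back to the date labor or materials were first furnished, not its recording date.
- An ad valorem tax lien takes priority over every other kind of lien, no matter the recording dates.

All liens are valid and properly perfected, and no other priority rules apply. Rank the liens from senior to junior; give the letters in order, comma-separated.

B, C, E, D, A

Effective dates after the stated exceptions: C relates back to 2016-01-05 (work commenced); E's effective date is 2016-05-18, when work began.
B, as an ad valorem tax lien, has superpriority and ranks first.
The other liens, earliest effective date first: C (2016-01-05), E (2016-05-18), D (2016-09-05), A (2017-02-03).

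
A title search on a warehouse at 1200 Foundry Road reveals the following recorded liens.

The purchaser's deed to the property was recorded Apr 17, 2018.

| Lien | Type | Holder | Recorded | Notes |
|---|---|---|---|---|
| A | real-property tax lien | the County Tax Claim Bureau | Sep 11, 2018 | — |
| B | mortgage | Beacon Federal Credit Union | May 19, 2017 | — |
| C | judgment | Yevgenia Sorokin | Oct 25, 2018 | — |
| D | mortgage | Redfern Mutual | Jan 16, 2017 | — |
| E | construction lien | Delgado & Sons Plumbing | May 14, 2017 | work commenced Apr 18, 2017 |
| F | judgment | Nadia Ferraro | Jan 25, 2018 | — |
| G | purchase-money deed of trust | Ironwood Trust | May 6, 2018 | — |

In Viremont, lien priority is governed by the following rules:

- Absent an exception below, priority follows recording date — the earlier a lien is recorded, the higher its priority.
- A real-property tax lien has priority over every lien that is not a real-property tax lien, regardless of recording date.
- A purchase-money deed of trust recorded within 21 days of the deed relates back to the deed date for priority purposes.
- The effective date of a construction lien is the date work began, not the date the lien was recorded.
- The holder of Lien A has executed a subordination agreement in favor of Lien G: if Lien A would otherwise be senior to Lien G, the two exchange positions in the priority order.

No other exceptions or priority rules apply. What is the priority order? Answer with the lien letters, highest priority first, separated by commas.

G, D, E, B, F, A, C

First, effective dates: E is treated as recorded Apr 18, 2017, the work-commencement date; G's effective date is the deed date, Apr 17, 2018.
A is a real-property tax lien, so it outranks all other liens regardless of date.
Remaining liens by effective date: D (Jan 16, 2017), E (Apr 18, 2017), B (May 19, 2017), F (Jan 25, 2018), G (Apr 17, 2018), C (Oct 25, 2018).
The subordination applies — A was senior to G — so A and G swap.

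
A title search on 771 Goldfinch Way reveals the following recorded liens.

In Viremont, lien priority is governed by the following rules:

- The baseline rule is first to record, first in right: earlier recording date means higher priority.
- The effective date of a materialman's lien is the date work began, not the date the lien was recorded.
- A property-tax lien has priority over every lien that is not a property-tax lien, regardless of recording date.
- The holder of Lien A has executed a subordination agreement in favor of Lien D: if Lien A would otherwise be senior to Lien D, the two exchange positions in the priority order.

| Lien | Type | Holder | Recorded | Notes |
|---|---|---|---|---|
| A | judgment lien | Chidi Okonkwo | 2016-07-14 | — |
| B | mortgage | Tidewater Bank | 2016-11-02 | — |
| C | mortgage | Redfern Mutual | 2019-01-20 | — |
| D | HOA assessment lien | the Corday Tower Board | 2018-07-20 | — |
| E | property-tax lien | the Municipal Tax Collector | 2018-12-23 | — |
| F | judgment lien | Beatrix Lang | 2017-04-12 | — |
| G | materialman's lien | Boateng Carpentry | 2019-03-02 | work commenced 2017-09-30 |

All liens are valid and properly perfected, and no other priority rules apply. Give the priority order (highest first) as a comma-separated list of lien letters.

E, D, B, F, G, A, C

Effective dates: G is treated as recorded 2017-09-30, the work-commencement date.
E, as a property-tax lien, has superpriority and ranks first.
Among the remaining liens, by effective date: A (2016-07-14), B (2016-11-02), F (2017-04-12), G (2017-09-30), D (2018-07-20), C (2019-01-20).
A would otherwise be senior to D, so under the subordination agreement A and D exchange positions.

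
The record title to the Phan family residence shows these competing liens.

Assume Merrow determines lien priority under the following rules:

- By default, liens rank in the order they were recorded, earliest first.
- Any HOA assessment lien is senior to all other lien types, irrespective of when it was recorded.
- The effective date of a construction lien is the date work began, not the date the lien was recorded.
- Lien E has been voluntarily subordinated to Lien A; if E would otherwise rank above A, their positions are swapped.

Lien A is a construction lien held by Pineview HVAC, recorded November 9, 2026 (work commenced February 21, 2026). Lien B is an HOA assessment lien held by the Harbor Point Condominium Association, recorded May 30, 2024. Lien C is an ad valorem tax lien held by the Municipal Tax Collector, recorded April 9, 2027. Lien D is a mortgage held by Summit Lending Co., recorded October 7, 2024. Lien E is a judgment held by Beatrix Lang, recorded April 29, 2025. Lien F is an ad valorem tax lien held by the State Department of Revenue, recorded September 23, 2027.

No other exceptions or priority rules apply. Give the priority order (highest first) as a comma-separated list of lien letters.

B, D, A, E, C, F

Adjusting effective dates: A is treated as recorded February 21, 2026, the work-commencement date.
B is an HOA assessment lien and takes priority over every other lien.
The other liens, earliest effective date first: D (October 7, 2024), E (April 29, 2025), A (February 21, 2026), C (April 9, 2027), F (September 23, 2027).
Because E would otherwise rank above A, the subordination swaps them.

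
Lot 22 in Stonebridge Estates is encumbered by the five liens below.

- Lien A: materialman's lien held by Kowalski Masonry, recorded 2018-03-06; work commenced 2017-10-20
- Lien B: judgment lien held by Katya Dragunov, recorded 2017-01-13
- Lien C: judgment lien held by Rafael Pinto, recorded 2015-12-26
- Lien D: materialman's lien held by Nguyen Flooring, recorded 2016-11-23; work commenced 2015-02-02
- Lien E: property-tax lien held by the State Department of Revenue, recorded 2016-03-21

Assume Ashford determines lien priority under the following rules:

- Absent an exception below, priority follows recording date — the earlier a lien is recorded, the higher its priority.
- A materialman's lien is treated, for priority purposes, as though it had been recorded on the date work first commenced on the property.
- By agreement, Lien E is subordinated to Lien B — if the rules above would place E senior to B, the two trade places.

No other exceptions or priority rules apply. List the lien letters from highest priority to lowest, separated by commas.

Effective dates: A is treated as recorded 2017-10-20, the work-commencement date; D relates back to 2015-02-02 (work commenced).
By effective date: D (2015-02-02), C (2015-12-26), E (2016-03-21), B (2017-01-13), A (2017-10-20).
The subordination applies — E was senior to B — so E and B swap.

D, C, B, E, A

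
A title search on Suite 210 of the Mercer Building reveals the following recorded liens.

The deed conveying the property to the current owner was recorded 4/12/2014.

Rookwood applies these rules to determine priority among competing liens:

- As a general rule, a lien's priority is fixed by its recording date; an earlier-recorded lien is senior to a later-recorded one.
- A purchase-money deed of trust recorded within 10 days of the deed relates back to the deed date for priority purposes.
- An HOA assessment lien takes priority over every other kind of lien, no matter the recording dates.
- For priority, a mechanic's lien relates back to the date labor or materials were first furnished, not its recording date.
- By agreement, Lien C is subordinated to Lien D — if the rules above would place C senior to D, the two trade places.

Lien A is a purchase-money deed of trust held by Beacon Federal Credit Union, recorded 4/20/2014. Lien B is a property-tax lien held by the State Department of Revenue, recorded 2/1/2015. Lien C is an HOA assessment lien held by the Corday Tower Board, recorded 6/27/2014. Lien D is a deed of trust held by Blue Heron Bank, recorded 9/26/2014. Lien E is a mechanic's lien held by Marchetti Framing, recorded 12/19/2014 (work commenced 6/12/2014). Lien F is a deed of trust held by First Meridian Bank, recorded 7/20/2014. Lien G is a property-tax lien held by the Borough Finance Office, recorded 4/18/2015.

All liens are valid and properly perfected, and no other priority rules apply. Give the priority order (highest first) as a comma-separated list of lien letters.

First, effective dates: A's effective date is the deed date, 4/12/2014; E's effective date is 6/12/2014, when work began.
C is an HOA assessment lien, so it outranks all other liens regardless of date.
Ordering the rest by effective date: A (4/12/2014), E (6/12/2014), F (7/20/2014), D (9/26/2014), B (2/1/2015), G (4/18/2015).
C is senior to D before the subordination, so the two trade places.

D, A, E, F, C, B, G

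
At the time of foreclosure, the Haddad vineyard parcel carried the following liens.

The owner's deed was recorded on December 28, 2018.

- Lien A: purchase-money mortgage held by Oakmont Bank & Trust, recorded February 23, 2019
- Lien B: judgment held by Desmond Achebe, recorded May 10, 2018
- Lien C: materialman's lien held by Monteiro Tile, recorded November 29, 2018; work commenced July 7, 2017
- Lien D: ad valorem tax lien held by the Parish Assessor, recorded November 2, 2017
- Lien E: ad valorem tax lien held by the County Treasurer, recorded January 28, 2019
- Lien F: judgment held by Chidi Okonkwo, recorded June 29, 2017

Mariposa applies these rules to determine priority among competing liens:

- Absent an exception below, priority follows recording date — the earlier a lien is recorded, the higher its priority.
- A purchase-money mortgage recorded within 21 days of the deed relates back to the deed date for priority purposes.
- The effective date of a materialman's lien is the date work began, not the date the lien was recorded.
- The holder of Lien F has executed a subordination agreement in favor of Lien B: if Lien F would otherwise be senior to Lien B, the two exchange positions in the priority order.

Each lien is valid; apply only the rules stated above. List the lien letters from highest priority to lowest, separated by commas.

Adjusting effective dates: A was recorded 57 days after the deed — beyond 21 days — so no relation-back applies; C's effective date is July 7, 2017, when work began.
Ordering by effective date: F (June 29, 2017), C (July 7, 2017), D (November 2, 2017), B (May 10, 2018), E (January 28, 2019), A (February 23, 2019).
F would otherwise be senior to B, so under the subordination agreement F and B exchange positions.

B, C, D, F, E, A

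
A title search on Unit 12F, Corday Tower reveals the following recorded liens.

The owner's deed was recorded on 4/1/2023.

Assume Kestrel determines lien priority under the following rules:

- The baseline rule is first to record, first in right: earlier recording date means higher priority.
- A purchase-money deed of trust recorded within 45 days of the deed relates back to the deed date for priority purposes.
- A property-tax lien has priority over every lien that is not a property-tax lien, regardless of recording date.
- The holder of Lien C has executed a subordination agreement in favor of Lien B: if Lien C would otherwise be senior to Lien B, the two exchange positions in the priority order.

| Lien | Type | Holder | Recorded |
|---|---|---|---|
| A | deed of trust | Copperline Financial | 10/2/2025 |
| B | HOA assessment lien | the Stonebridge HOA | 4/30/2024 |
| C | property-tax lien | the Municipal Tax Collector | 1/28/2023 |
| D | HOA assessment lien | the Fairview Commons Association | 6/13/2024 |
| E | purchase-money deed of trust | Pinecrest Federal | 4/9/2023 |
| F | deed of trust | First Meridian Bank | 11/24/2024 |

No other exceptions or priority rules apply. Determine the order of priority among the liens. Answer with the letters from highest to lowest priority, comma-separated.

First, effective dates: E was recorded within the 45-day window, so its effective date is the deed date 4/1/2023.
C is a property-tax lien, so it outranks all other liens regardless of date.
The other liens, earliest effective date first: E (4/1/2023), B (4/30/2024), D (6/13/2024), F (11/24/2024), A (10/2/2025).
Because C would otherwise rank above B, the subordination swaps them.

B, E, C, D, F, A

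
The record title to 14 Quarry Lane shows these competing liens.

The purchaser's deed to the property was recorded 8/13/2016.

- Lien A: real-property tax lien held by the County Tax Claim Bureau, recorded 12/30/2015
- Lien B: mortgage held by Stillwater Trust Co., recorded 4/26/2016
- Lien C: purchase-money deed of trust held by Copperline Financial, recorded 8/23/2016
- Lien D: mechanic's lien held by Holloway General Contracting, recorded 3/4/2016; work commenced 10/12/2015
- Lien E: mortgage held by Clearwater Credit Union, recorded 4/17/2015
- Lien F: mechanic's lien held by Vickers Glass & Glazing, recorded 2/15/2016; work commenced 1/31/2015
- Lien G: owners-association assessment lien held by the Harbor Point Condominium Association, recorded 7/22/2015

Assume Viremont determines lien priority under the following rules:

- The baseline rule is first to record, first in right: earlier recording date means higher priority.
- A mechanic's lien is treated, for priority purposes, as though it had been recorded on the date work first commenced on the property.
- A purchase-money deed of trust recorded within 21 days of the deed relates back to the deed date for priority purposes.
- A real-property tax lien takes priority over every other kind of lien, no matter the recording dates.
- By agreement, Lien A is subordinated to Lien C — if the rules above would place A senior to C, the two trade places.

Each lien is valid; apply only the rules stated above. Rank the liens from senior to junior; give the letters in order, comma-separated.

First, effective dates: C's effective date is the deed date, 8/13/2016; D relates back to 10/12/2015 (work commenced); F relates back to 1/31/2015 (work commenced).
A is a real-property tax lien, so it outranks all other liens regardless of date.
Ordering the rest by effective date: F (1/31/2015), E (4/17/2015), G (7/22/2015), D (10/12/2015), B (4/26/2016), C (8/13/2016).
A would otherwise be senior to C, so under the subordination agreement A and C exchange positions.

C, F, E, G, D, B, A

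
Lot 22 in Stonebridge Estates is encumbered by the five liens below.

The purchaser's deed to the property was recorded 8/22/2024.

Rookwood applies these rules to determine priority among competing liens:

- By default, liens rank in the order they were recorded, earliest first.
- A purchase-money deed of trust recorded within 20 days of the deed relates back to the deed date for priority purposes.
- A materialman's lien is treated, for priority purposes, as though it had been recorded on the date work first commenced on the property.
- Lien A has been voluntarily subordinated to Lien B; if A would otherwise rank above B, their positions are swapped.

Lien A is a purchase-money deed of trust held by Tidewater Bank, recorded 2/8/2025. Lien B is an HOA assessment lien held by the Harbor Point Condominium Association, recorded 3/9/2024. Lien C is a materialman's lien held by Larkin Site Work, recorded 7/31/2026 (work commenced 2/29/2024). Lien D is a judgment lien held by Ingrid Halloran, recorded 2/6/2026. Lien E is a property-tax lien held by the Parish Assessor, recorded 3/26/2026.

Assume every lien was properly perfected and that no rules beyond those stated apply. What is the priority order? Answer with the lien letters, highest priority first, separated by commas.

Effective dates: A missed the 20-day window (170 days after the deed), so its recording date stands; C is treated as recorded 2/29/2024, the work-commencement date.
Sorted by effective date: C (2/29/2024), B (3/9/2024), A (2/8/2025), D (2/6/2026), E (3/26/2026).
Since A is not senior to B, the subordination leaves the order unchanged.

C, B, A, D, E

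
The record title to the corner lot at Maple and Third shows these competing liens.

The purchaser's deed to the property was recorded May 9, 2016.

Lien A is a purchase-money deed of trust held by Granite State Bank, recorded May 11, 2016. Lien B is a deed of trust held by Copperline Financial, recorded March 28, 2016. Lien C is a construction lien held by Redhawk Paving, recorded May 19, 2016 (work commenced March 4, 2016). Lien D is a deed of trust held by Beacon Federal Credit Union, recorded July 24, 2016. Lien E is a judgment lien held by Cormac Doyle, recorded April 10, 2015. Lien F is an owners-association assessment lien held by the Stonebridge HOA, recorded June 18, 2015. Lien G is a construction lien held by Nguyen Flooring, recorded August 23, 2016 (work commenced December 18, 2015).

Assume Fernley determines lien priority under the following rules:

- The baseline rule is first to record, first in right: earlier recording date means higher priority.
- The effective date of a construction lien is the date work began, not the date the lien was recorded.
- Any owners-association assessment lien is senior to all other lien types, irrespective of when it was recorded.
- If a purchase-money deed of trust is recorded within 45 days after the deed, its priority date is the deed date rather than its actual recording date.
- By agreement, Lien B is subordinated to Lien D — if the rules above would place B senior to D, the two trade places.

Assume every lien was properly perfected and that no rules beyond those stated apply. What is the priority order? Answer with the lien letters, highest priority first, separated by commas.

Adjusting effective dates: A was recorded within the 45-day window, so its effective date is the deed date May 9, 2016; C's effective date is March 4, 2016, when work began; G is treated as recorded December 18, 2015, the work-commencement date.
As an owners-association assessment lien, F is senior to every other lien.
The other liens, earliest effective date first: E (April 10, 2015), G (December 18, 2015), C (March 4, 2016), B (March 28, 2016), A (May 9, 2016), D (July 24, 2016).
B would otherwise be senior to D, so under the subordination agreement B and D exchange positions.

F, E, G, C, D, A, B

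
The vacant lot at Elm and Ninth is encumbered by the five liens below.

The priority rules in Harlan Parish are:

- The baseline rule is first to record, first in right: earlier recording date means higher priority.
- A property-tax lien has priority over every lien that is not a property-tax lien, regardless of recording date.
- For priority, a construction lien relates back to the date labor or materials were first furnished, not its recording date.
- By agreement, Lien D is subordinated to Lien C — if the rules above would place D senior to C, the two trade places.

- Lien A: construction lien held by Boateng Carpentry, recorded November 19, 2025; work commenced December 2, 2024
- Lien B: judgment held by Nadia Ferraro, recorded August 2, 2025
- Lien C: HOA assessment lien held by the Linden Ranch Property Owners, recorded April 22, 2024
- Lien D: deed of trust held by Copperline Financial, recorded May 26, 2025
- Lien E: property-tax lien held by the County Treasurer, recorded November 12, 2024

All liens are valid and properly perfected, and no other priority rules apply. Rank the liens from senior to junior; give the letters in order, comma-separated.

E, C, A, D, B

Adjusting effective dates: A relates back to December 2, 2024 (work commenced).
As a property-tax lien, E is senior to every other lien.
Remaining liens by effective date: C (April 22, 2024), A (December 2, 2024), D (May 26, 2025), B (August 2, 2025).
D is already junior to C, so the subordination agreement changes nothing.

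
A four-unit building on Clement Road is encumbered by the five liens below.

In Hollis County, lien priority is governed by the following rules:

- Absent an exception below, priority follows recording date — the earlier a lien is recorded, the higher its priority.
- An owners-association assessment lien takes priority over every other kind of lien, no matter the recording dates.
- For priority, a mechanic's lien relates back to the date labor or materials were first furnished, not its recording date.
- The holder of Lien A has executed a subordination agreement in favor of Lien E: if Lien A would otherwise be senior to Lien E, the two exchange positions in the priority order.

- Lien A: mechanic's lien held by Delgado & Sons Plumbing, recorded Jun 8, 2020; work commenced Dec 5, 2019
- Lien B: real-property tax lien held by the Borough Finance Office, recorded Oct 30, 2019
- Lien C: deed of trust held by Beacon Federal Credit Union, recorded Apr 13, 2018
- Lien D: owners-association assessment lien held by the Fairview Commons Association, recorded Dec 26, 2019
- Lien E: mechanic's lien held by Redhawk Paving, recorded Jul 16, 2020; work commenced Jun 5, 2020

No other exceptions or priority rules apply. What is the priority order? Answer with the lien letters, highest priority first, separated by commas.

D, C, B, E, A

First, effective dates: A is treated as recorded Dec 5, 2019, the work-commencement date; E is treated as recorded Jun 5, 2020, the work-commencement date.
As an owners-association assessment lien, D is senior to every other lien.
Ordering the rest by effective date: C (Apr 13, 2018), B (Oct 30, 2019), A (Dec 5, 2019), E (Jun 5, 2020).
The subordination applies — A was senior to E — so A and E swap.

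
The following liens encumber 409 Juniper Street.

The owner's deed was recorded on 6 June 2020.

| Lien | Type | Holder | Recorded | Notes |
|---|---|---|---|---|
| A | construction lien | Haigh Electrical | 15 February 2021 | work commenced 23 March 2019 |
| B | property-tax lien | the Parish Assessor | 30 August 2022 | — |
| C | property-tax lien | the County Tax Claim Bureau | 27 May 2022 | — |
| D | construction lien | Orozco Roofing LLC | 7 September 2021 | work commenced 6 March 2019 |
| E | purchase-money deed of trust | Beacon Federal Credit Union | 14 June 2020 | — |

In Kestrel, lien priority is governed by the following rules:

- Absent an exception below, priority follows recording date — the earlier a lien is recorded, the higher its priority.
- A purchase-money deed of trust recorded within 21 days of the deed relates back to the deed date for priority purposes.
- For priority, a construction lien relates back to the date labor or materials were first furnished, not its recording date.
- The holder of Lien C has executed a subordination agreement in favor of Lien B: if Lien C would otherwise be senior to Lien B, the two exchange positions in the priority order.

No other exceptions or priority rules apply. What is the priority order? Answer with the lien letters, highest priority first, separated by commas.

D, A, E, B, C

Effective dates: A relates back to 23 March 2019 (work commenced); D is treated as recorded 6 March 2019, the work-commencement date; E's effective date is the deed date, 6 June 2020.
By effective date, earliest first: D (6 March 2019), A (23 March 2019), E (6 June 2020), C (27 May 2022), B (30 August 2022).
C would otherwise be senior to B, so under the subordination agreement C and B exchange positions.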